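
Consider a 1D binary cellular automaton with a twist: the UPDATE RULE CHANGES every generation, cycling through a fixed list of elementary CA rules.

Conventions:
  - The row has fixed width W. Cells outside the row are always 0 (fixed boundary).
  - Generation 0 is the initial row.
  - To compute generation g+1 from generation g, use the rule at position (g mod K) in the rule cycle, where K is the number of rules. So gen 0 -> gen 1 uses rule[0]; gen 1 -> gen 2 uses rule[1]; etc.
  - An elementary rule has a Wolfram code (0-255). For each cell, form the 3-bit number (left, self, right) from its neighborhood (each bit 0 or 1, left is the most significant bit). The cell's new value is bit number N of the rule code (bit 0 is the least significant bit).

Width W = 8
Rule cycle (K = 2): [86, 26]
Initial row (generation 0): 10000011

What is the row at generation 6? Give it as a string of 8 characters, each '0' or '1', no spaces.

Answer: 00110010

Derivation:
Gen 0: 10000011
Gen 1 (rule 86): 11000101
Gen 2 (rule 26): 10101000
Gen 3 (rule 86): 10101100
Gen 4 (rule 26): 00001010
Gen 5 (rule 86): 00011011
Gen 6 (rule 26): 00110010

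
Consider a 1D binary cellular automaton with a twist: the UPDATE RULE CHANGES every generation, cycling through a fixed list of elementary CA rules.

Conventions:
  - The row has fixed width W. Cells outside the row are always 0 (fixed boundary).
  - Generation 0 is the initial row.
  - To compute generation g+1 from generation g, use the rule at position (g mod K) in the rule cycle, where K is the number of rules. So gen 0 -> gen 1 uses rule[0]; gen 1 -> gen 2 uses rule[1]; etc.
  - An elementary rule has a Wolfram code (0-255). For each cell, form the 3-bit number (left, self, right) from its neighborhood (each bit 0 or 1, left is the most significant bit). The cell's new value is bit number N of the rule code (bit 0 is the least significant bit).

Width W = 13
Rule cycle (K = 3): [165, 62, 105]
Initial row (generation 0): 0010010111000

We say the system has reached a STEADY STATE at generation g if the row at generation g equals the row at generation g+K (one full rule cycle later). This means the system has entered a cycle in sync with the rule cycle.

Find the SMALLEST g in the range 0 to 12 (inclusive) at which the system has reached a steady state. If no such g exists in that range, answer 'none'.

Answer: none

Derivation:
Gen 0: 0010010111000
Gen 1 (rule 165): 1010011010011
Gen 2 (rule 62): 1111110111110
Gen 3 (rule 105): 1000011100010
Gen 4 (rule 165): 1011001001010
Gen 5 (rule 62): 1110111111111
Gen 6 (rule 105): 1011100000001
Gen 7 (rule 165): 1101001111101
Gen 8 (rule 62): 1011111000011
Gen 9 (rule 105): 0110001011011
Gen 10 (rule 165): 0000101100100
Gen 11 (rule 62): 0001111011110
Gen 12 (rule 105): 1101001110010
Gen 13 (rule 165): 0011000100010
Gen 14 (rule 62): 0110101110111
Gen 15 (rule 105): 0111011011101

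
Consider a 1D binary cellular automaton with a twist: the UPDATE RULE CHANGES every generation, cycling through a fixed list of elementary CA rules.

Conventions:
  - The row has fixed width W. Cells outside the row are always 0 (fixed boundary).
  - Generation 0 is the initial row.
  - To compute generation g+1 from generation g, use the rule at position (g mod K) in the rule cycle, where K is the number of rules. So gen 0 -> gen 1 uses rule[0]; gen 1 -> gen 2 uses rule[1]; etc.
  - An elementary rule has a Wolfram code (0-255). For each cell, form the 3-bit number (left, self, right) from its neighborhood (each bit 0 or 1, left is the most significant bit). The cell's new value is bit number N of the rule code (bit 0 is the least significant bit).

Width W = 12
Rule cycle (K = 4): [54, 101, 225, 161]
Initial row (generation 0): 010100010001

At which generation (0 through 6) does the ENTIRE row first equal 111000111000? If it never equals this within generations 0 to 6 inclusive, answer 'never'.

Answer: 5

Derivation:
Gen 0: 010100010001
Gen 1 (rule 54): 111110111011
Gen 2 (rule 101): 000011001101
Gen 3 (rule 225): 111001000110
Gen 4 (rule 161): 010000010000
Gen 5 (rule 54): 111000111000
Gen 6 (rule 101): 001010001011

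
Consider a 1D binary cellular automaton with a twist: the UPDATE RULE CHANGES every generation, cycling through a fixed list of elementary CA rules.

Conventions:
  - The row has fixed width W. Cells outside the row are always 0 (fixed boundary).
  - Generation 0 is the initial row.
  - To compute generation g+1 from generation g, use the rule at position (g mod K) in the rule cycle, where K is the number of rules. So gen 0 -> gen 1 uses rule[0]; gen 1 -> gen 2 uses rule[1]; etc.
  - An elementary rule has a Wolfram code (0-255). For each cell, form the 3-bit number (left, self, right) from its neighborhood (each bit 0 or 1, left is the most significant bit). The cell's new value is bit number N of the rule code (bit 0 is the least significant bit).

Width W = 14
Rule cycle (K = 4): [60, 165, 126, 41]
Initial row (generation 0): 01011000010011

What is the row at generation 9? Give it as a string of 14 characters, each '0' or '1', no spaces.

Answer: 10111001101010

Derivation:
Gen 0: 01011000010011
Gen 1 (rule 60): 01110100011010
Gen 2 (rule 165): 00101101000110
Gen 3 (rule 126): 01111111101111
Gen 4 (rule 41): 01000000011000
Gen 5 (rule 60): 01100000010100
Gen 6 (rule 165): 00001111011101
Gen 7 (rule 126): 00011001110111
Gen 8 (rule 41): 11010001001100
Gen 9 (rule 60): 10111001101010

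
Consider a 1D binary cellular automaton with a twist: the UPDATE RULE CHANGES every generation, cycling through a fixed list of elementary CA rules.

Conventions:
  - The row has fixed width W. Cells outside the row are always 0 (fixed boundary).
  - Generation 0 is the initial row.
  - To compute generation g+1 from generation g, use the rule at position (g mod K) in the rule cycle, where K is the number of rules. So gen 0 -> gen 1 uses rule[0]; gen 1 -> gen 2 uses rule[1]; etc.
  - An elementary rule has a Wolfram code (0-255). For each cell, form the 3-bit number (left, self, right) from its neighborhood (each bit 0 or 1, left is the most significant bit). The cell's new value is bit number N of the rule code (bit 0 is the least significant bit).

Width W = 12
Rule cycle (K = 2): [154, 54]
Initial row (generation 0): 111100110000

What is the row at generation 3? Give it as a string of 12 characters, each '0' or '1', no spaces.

Gen 0: 111100110000
Gen 1 (rule 154): 111011101000
Gen 2 (rule 54): 000100011100
Gen 3 (rule 154): 001010111010

Answer: 001010111010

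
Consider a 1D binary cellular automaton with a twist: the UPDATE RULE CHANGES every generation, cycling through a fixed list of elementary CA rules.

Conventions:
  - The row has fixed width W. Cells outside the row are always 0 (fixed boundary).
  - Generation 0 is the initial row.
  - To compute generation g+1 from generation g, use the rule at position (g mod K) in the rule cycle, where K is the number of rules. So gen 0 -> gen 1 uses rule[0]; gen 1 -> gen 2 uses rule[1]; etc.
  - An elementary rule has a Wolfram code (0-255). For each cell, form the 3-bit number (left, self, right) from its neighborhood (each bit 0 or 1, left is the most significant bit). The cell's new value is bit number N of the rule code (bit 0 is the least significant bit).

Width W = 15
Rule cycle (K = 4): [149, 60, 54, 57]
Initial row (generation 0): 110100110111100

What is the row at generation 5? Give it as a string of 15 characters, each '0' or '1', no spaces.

Gen 0: 110100110111100
Gen 1 (rule 149): 000110000011011
Gen 2 (rule 60): 000101000010110
Gen 3 (rule 54): 001111100111001
Gen 4 (rule 57): 101000010100100
Gen 5 (rule 149): 101111010110111

Answer: 101111010110111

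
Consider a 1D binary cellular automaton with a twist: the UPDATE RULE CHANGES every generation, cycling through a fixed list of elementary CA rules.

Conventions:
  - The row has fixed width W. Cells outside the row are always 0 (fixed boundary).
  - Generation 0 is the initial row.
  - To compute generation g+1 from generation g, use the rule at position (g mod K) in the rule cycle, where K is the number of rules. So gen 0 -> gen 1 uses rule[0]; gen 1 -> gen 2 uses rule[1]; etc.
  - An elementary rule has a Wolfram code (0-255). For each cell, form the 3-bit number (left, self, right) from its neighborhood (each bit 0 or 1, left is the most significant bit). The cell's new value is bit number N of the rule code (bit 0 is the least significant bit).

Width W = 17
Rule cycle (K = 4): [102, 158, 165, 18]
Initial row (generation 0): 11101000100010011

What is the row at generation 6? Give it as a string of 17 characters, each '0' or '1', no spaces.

Answer: 10100000011110100

Derivation:
Gen 0: 11101000100010011
Gen 1 (rule 102): 00111001100110101
Gen 2 (rule 158): 01110111011100101
Gen 3 (rule 165): 00101010101000111
Gen 4 (rule 18): 01000000000101000
Gen 5 (rule 102): 11000000001111000
Gen 6 (rule 158): 10100000011110100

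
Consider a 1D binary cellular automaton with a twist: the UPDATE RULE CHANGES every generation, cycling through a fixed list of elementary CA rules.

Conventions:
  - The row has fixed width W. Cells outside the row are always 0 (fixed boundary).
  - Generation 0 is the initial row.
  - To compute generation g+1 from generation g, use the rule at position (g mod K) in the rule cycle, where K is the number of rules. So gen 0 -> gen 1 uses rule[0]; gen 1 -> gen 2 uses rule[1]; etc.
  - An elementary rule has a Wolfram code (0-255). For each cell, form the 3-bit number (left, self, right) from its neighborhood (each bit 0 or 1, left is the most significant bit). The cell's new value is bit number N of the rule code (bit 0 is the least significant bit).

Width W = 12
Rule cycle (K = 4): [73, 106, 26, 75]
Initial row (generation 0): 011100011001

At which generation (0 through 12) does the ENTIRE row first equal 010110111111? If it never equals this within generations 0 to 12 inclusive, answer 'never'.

Answer: never

Derivation:
Gen 0: 011100011001
Gen 1 (rule 73): 010101011000
Gen 2 (rule 106): 101010111000
Gen 3 (rule 26): 000000100100
Gen 4 (rule 75): 111111001001
Gen 5 (rule 73): 100001000000
Gen 6 (rule 106): 000010000000
Gen 7 (rule 26): 000101000000
Gen 8 (rule 75): 111000011111
Gen 9 (rule 73): 101011010001
Gen 10 (rule 106): 010111100010
Gen 11 (rule 26): 100100010101
Gen 12 (rule 75): 001001100000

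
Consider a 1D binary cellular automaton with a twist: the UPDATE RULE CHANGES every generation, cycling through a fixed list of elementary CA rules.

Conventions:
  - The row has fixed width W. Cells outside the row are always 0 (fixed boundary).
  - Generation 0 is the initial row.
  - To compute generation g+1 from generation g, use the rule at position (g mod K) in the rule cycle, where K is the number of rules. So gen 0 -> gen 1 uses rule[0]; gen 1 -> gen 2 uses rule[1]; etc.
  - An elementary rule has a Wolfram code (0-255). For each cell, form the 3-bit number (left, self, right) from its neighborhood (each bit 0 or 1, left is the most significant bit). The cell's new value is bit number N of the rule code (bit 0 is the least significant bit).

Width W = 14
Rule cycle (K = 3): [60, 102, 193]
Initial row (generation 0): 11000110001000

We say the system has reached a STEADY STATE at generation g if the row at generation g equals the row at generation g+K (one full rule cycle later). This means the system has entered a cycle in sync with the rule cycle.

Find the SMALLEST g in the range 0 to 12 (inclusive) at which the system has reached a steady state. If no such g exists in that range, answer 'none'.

Gen 0: 11000110001000
Gen 1 (rule 60): 10100101001100
Gen 2 (rule 102): 11101111010100
Gen 3 (rule 193): 01100111000001
Gen 4 (rule 60): 01010100100001
Gen 5 (rule 102): 11111101100011
Gen 6 (rule 193): 01111100101001
Gen 7 (rule 60): 01000010111101
Gen 8 (rule 102): 11000111000111
Gen 9 (rule 193): 01010011010011
Gen 10 (rule 60): 01111010111010
Gen 11 (rule 102): 10001111001110
Gen 12 (rule 193): 00100111000110
Gen 13 (rule 60): 00110100100101
Gen 14 (rule 102): 01011101101111
Gen 15 (rule 193): 00001100100111

Answer: none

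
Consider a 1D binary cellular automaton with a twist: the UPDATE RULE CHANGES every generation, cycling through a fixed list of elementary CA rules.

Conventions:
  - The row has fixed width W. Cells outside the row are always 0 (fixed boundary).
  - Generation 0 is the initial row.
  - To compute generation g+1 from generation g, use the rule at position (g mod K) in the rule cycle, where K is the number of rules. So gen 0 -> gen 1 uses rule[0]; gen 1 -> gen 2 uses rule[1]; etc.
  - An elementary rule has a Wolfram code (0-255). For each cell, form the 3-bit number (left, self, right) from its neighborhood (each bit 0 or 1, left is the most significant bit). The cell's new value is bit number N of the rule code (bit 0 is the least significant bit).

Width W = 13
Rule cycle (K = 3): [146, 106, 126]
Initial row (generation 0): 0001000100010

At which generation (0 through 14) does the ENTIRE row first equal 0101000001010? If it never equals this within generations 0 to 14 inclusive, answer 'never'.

Gen 0: 0001000100010
Gen 1 (rule 146): 0010101010101
Gen 2 (rule 106): 0101010101010
Gen 3 (rule 126): 1111111111111
Gen 4 (rule 146): 0111111111110
Gen 5 (rule 106): 1100000000010
Gen 6 (rule 126): 1110000000111
Gen 7 (rule 146): 0101000001010
Gen 8 (rule 106): 1010000010100
Gen 9 (rule 126): 1111000111110
Gen 10 (rule 146): 0110101011101
Gen 11 (rule 106): 1111010110110
Gen 12 (rule 126): 1001111111111
Gen 13 (rule 146): 0110111111110
Gen 14 (rule 106): 1111100000010

Answer: 7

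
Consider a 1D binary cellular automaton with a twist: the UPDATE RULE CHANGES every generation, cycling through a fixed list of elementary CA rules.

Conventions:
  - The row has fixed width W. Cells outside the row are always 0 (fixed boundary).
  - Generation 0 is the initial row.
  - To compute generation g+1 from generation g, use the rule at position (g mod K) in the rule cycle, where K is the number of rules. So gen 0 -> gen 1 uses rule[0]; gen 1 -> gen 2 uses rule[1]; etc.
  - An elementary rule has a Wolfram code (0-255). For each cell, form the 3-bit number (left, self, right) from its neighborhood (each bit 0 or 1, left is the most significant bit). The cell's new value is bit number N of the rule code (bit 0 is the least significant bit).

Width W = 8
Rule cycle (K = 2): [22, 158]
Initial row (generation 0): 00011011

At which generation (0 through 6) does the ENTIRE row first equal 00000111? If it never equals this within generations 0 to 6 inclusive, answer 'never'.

Answer: 6

Derivation:
Gen 0: 00011011
Gen 1 (rule 22): 00100000
Gen 2 (rule 158): 01110000
Gen 3 (rule 22): 10001000
Gen 4 (rule 158): 11011100
Gen 5 (rule 22): 00000010
Gen 6 (rule 158): 00000111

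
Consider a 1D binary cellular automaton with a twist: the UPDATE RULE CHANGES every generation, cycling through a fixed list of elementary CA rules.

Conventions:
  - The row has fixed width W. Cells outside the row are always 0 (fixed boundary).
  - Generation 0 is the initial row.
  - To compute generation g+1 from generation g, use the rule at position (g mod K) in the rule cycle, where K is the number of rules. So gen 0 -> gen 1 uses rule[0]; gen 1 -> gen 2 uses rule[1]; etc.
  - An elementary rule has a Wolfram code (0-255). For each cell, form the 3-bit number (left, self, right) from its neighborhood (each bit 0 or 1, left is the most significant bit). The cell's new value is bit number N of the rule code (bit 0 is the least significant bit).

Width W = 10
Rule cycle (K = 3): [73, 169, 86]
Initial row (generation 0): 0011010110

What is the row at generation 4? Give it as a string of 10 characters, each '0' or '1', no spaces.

Answer: 0010010110

Derivation:
Gen 0: 0011010110
Gen 1 (rule 73): 1011000110
Gen 2 (rule 169): 0110010100
Gen 3 (rule 86): 1011110110
Gen 4 (rule 73): 0010010110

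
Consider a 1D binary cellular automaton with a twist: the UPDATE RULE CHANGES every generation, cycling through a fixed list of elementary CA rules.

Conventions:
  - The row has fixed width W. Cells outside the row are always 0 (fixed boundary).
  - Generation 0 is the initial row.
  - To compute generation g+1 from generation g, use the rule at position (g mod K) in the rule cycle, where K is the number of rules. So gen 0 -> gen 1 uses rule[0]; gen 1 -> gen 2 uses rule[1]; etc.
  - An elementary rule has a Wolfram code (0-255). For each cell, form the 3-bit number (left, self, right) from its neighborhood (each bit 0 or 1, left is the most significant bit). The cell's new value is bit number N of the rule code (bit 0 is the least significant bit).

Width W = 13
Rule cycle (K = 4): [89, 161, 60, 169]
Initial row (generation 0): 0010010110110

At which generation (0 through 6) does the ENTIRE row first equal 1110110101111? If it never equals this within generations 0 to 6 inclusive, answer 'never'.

Gen 0: 0010010110110
Gen 1 (rule 89): 1001000110111
Gen 2 (rule 161): 0000010001010
Gen 3 (rule 60): 0000011001111
Gen 4 (rule 169): 1111010001110
Gen 5 (rule 89): 1001001101011
Gen 6 (rule 161): 0000000010100

Answer: never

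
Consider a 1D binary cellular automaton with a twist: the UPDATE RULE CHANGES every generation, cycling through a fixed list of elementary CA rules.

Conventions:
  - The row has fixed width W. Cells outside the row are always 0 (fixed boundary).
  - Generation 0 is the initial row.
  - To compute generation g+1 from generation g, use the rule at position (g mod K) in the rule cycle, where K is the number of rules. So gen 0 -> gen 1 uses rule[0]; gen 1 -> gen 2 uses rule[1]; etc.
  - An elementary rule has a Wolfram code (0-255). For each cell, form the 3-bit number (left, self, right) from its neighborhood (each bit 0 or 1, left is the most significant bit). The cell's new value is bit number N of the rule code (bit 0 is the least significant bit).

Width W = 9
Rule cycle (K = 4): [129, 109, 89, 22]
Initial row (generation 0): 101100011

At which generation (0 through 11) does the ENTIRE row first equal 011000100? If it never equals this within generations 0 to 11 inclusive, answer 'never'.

Gen 0: 101100011
Gen 1 (rule 129): 000001000
Gen 2 (rule 109): 111101011
Gen 3 (rule 89): 100100011
Gen 4 (rule 22): 111110100
Gen 5 (rule 129): 011100001
Gen 6 (rule 109): 010101101
Gen 7 (rule 89): 000001100
Gen 8 (rule 22): 000010010
Gen 9 (rule 129): 111000000
Gen 10 (rule 109): 101011111
Gen 11 (rule 89): 000010001

Answer: never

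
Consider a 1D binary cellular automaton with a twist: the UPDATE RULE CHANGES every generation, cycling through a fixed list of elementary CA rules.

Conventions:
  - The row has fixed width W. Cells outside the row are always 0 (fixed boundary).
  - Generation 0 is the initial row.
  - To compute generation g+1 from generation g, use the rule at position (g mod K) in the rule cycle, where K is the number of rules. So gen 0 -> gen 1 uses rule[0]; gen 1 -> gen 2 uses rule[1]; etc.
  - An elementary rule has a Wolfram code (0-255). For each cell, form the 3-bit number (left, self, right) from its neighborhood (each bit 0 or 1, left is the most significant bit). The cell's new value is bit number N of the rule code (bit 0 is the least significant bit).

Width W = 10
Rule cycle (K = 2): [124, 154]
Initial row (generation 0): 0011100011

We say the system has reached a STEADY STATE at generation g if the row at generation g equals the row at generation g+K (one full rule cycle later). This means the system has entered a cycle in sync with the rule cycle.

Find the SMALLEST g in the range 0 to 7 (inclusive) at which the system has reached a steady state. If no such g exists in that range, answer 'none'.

Gen 0: 0011100011
Gen 1 (rule 124): 0010110011
Gen 2 (rule 154): 0100101110
Gen 3 (rule 124): 0110111011
Gen 4 (rule 154): 1100110010
Gen 5 (rule 124): 1110111011
Gen 6 (rule 154): 1100110010
Gen 7 (rule 124): 1110111011
Gen 8 (rule 154): 1100110010
Gen 9 (rule 124): 1110111011

Answer: 4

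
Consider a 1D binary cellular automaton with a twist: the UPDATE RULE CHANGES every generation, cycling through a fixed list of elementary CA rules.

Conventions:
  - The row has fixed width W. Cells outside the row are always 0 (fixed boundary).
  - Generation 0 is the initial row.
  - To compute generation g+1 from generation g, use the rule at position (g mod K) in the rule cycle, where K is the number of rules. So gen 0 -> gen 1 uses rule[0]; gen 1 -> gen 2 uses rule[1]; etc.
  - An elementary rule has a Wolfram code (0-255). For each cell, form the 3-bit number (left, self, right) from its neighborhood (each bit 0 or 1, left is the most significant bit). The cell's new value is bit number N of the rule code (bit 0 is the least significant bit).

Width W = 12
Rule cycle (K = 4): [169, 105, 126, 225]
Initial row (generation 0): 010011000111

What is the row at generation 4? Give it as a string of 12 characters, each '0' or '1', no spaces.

Gen 0: 010011000111
Gen 1 (rule 169): 000010010110
Gen 2 (rule 105): 111000001110
Gen 3 (rule 126): 101100011011
Gen 4 (rule 225): 010101001101

Answer: 010101001101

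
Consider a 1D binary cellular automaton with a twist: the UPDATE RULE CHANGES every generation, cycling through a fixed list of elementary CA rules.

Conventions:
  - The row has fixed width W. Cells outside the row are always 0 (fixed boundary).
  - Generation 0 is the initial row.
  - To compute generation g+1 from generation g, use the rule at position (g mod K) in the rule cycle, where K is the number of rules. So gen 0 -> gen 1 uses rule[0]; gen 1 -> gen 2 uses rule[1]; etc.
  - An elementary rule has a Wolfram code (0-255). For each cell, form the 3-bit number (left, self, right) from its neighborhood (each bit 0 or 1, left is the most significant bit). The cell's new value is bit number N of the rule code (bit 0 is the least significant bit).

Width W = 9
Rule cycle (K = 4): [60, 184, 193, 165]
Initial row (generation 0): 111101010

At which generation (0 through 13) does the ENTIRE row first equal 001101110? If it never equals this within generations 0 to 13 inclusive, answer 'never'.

Gen 0: 111101010
Gen 1 (rule 60): 100011111
Gen 2 (rule 184): 010011110
Gen 3 (rule 193): 000001110
Gen 4 (rule 165): 111100100
Gen 5 (rule 60): 100010110
Gen 6 (rule 184): 010001101
Gen 7 (rule 193): 000100100
Gen 8 (rule 165): 110100101
Gen 9 (rule 60): 101110111
Gen 10 (rule 184): 011101110
Gen 11 (rule 193): 001100110
Gen 12 (rule 165): 100000000
Gen 13 (rule 60): 110000000

Answer: never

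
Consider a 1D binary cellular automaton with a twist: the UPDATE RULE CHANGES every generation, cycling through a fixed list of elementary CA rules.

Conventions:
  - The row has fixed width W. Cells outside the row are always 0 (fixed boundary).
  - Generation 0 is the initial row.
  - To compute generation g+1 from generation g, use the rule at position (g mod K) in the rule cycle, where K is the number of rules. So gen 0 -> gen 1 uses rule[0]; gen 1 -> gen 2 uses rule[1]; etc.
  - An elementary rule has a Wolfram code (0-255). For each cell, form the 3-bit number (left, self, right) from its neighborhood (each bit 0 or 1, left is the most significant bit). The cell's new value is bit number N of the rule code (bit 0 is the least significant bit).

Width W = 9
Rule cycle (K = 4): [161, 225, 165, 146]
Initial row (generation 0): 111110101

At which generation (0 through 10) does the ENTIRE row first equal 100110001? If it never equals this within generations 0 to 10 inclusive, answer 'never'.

Gen 0: 111110101
Gen 1 (rule 161): 011101010
Gen 2 (rule 225): 001110100
Gen 3 (rule 165): 100101101
Gen 4 (rule 146): 011000000
Gen 5 (rule 161): 000011111
Gen 6 (rule 225): 111001111
Gen 7 (rule 165): 010000110
Gen 8 (rule 146): 101001001
Gen 9 (rule 161): 010000000
Gen 10 (rule 225): 000111111

Answer: never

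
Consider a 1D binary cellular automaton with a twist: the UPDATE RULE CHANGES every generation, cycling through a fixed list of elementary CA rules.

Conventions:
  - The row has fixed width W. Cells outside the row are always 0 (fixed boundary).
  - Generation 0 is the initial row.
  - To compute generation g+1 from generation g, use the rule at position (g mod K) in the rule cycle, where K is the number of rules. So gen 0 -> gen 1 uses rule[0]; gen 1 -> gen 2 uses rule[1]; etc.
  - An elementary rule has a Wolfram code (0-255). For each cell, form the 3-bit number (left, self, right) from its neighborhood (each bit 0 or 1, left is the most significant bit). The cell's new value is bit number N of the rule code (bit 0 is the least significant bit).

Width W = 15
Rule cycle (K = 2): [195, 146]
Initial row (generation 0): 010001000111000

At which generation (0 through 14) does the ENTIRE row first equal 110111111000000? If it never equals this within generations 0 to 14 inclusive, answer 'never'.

Gen 0: 010001000111000
Gen 1 (rule 195): 100110011011011
Gen 2 (rule 146): 011001100000000
Gen 3 (rule 195): 101010101111111
Gen 4 (rule 146): 000000000111110
Gen 5 (rule 195): 111111111011110
Gen 6 (rule 146): 011111110001101
Gen 7 (rule 195): 101111110110100
Gen 8 (rule 146): 000111100000010
Gen 9 (rule 195): 111011101111100
Gen 10 (rule 146): 010001000111010
Gen 11 (rule 195): 100110011011000
Gen 12 (rule 146): 011001100000100
Gen 13 (rule 195): 101010101111001
Gen 14 (rule 146): 000000000110110

Answer: never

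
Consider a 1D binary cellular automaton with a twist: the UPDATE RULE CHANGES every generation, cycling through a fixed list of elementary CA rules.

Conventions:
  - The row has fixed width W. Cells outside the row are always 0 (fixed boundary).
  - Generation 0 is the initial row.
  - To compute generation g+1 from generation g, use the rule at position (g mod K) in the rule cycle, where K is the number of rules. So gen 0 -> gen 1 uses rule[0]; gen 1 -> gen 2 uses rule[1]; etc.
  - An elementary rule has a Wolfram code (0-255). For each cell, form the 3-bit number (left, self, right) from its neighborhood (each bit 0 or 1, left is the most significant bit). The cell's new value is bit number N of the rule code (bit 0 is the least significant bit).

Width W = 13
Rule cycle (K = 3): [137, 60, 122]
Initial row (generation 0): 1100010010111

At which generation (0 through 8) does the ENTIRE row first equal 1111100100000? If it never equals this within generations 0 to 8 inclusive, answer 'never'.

Gen 0: 1100010010111
Gen 1 (rule 137): 1001000000110
Gen 2 (rule 60): 1101100000101
Gen 3 (rule 122): 1111110001010
Gen 4 (rule 137): 1111100100000
Gen 5 (rule 60): 1000010110000
Gen 6 (rule 122): 0100101111000
Gen 7 (rule 137): 0000001110011
Gen 8 (rule 60): 0000001001010

Answer: 4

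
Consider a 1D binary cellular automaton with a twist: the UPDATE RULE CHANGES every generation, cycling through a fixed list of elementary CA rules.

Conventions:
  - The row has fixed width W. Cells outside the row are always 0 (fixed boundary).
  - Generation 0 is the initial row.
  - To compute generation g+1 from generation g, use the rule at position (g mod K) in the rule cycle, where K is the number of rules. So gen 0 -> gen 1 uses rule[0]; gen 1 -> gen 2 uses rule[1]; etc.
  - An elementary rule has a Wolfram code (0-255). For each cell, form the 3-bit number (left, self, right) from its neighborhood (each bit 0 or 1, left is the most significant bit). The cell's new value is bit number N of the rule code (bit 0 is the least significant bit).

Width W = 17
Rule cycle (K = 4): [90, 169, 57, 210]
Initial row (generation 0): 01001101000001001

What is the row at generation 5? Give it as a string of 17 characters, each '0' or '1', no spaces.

Gen 0: 01001101000001001
Gen 1 (rule 90): 10111100100010110
Gen 2 (rule 169): 01111000001001100
Gen 3 (rule 57): 01000111100101011
Gen 4 (rule 210): 10101011111000001
Gen 5 (rule 90): 00000010001100010

Answer: 00000010001100010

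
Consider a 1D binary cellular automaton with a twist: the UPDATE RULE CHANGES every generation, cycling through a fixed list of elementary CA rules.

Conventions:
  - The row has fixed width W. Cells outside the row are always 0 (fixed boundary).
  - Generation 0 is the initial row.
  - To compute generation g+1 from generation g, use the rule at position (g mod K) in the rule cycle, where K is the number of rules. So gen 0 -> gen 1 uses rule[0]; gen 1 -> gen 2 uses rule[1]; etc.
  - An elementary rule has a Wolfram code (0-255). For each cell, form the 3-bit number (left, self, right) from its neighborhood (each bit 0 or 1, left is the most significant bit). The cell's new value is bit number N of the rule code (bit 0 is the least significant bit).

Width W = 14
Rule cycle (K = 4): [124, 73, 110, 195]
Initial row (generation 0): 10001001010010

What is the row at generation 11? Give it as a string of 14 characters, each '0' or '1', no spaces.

Answer: 11000000011000

Derivation:
Gen 0: 10001001010010
Gen 1 (rule 124): 11001101111011
Gen 2 (rule 73): 11001101001011
Gen 3 (rule 110): 11011111011111
Gen 4 (rule 195): 01001111001111
Gen 5 (rule 124): 01101001101001
Gen 6 (rule 73): 01100001100000
Gen 7 (rule 110): 11100011100000
Gen 8 (rule 195): 01101101101111
Gen 9 (rule 124): 01111111111001
Gen 10 (rule 73): 01000000001000
Gen 11 (rule 110): 11000000011000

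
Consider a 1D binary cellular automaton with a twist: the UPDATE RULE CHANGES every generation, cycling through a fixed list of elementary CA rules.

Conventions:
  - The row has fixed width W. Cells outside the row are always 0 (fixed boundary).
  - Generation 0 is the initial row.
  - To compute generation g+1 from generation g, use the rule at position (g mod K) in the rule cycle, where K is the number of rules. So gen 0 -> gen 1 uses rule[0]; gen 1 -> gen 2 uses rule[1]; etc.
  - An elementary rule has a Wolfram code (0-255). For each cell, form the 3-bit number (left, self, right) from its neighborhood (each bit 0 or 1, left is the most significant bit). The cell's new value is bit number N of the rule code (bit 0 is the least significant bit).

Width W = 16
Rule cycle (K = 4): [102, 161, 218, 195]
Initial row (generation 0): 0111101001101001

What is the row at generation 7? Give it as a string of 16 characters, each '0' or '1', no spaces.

Answer: 0001011111111010

Derivation:
Gen 0: 0111101001101001
Gen 1 (rule 102): 1000111010111011
Gen 2 (rule 161): 0010010101010100
Gen 3 (rule 218): 0101100000000010
Gen 4 (rule 195): 1000101111111100
Gen 5 (rule 102): 1001110000000100
Gen 6 (rule 161): 0000100111110001
Gen 7 (rule 218): 0001011111111010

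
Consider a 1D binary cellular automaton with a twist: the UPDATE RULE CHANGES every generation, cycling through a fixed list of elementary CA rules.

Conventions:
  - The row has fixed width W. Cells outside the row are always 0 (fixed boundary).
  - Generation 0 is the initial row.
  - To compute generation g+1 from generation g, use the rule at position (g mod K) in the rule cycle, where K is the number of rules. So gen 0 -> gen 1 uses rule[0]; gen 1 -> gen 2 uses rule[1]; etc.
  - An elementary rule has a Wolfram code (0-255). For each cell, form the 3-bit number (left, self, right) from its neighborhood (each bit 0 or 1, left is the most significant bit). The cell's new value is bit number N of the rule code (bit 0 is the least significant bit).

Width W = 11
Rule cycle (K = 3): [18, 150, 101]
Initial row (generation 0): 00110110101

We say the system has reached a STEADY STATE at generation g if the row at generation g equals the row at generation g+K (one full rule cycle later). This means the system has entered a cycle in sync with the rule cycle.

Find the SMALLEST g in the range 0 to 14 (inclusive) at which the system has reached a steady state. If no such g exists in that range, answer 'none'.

Gen 0: 00110110101
Gen 1 (rule 18): 01000000000
Gen 2 (rule 150): 11100000000
Gen 3 (rule 101): 00101111111
Gen 4 (rule 18): 01000000000
Gen 5 (rule 150): 11100000000
Gen 6 (rule 101): 00101111111
Gen 7 (rule 18): 01000000000
Gen 8 (rule 150): 11100000000
Gen 9 (rule 101): 00101111111
Gen 10 (rule 18): 01000000000
Gen 11 (rule 150): 11100000000
Gen 12 (rule 101): 00101111111
Gen 13 (rule 18): 01000000000
Gen 14 (rule 150): 11100000000
Gen 15 (rule 101): 00101111111
Gen 16 (rule 18): 01000000000
Gen 17 (rule 150): 11100000000

Answer: 1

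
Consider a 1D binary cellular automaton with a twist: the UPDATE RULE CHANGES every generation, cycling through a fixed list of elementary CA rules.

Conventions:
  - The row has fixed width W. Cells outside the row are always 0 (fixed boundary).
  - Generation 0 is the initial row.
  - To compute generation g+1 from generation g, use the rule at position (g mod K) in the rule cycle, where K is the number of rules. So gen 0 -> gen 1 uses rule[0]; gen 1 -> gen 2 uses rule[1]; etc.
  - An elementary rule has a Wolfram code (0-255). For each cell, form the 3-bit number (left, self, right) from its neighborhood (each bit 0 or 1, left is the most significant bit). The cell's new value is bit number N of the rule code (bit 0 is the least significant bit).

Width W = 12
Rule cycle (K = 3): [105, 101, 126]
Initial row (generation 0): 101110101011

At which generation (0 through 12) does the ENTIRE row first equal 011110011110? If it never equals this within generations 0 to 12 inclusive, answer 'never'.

Gen 0: 101110101011
Gen 1 (rule 105): 011011010111
Gen 2 (rule 101): 001101111001
Gen 3 (rule 126): 011111001111
Gen 4 (rule 105): 010001001001
Gen 5 (rule 101): 010101001001
Gen 6 (rule 126): 111111111111
Gen 7 (rule 105): 100000000001
Gen 8 (rule 101): 101111111101
Gen 9 (rule 126): 111000000111
Gen 10 (rule 105): 101011110101
Gen 11 (rule 101): 111100011111
Gen 12 (rule 126): 100110110001

Answer: never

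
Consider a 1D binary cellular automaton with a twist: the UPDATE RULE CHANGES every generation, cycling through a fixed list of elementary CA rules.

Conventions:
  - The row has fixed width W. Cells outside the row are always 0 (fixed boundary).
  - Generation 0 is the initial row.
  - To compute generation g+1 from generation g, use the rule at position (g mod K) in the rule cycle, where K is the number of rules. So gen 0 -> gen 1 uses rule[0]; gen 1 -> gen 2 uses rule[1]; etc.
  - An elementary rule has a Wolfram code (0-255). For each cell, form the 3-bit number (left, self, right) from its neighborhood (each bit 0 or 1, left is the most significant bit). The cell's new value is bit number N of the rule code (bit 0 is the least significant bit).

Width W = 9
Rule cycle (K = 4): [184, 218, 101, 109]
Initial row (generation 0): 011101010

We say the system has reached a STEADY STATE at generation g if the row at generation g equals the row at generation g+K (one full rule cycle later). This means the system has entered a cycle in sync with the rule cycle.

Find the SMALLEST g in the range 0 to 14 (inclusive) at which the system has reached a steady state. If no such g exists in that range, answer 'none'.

Gen 0: 011101010
Gen 1 (rule 184): 011010101
Gen 2 (rule 218): 111000000
Gen 3 (rule 101): 001011111
Gen 4 (rule 109): 101110001
Gen 5 (rule 184): 011101000
Gen 6 (rule 218): 111100100
Gen 7 (rule 101): 000100101
Gen 8 (rule 109): 110100111
Gen 9 (rule 184): 101010110
Gen 10 (rule 218): 000000111
Gen 11 (rule 101): 111110001
Gen 12 (rule 109): 100010101
Gen 13 (rule 184): 010001010
Gen 14 (rule 218): 101010001
Gen 15 (rule 101): 111110101
Gen 16 (rule 109): 100011111
Gen 17 (rule 184): 010011110
Gen 18 (rule 218): 101111111

Answer: none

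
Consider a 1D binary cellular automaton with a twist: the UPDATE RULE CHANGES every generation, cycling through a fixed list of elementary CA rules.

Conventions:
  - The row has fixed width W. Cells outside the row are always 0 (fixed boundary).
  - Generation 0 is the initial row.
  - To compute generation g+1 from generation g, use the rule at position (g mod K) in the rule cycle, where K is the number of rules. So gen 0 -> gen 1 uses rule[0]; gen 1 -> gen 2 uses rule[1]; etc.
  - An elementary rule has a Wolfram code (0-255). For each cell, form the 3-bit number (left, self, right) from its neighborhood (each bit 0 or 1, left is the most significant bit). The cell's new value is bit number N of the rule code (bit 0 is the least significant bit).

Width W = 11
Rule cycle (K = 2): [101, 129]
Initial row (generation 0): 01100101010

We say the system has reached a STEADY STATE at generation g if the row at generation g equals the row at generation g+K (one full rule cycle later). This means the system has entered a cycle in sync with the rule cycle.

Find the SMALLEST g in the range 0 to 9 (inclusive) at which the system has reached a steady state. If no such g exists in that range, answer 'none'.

Gen 0: 01100101010
Gen 1 (rule 101): 00100111110
Gen 2 (rule 129): 10000011100
Gen 3 (rule 101): 10111000101
Gen 4 (rule 129): 00010010000
Gen 5 (rule 101): 11010010111
Gen 6 (rule 129): 00000000010
Gen 7 (rule 101): 11111111010
Gen 8 (rule 129): 01111110000
Gen 9 (rule 101): 00000010111
Gen 10 (rule 129): 11111000010
Gen 11 (rule 101): 00001011010

Answer: none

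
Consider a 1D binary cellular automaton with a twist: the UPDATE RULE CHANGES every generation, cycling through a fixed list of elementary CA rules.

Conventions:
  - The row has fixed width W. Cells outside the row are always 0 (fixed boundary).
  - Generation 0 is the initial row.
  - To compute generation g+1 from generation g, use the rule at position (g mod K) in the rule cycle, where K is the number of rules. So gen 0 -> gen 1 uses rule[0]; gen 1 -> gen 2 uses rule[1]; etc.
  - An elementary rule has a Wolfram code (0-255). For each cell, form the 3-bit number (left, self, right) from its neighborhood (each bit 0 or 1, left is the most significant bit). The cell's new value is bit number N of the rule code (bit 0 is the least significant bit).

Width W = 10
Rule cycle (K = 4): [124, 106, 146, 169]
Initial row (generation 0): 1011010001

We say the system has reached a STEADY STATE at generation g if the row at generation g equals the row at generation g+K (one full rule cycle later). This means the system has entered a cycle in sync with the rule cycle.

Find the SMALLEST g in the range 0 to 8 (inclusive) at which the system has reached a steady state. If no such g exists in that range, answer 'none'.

Gen 0: 1011010001
Gen 1 (rule 124): 1111111001
Gen 2 (rule 106): 1000001010
Gen 3 (rule 146): 0100010001
Gen 4 (rule 169): 0001000100
Gen 5 (rule 124): 0001100110
Gen 6 (rule 106): 0011101110
Gen 7 (rule 146): 0101000101
Gen 8 (rule 169): 0010010010
Gen 9 (rule 124): 0011011011
Gen 10 (rule 106): 0111111111
Gen 11 (rule 146): 1011111110
Gen 12 (rule 169): 0111111100

Answer: none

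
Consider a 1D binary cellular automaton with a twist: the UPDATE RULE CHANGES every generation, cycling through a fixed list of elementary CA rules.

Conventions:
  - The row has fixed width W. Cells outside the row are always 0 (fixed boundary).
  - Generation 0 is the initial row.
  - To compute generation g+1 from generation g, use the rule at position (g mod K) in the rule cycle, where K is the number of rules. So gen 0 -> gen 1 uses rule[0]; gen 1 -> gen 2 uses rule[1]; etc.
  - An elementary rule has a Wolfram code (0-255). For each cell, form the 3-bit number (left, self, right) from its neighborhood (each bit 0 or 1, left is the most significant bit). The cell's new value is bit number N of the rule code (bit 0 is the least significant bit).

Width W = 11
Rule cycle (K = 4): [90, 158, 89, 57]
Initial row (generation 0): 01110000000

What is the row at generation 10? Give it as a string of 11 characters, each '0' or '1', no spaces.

Gen 0: 01110000000
Gen 1 (rule 90): 11011000000
Gen 2 (rule 158): 10010100000
Gen 3 (rule 89): 01000011111
Gen 4 (rule 57): 00111010000
Gen 5 (rule 90): 01101001000
Gen 6 (rule 158): 11001111100
Gen 7 (rule 89): 11101000111
Gen 8 (rule 57): 10010110100
Gen 9 (rule 90): 01100110010
Gen 10 (rule 158): 11011101111

Answer: 11011101111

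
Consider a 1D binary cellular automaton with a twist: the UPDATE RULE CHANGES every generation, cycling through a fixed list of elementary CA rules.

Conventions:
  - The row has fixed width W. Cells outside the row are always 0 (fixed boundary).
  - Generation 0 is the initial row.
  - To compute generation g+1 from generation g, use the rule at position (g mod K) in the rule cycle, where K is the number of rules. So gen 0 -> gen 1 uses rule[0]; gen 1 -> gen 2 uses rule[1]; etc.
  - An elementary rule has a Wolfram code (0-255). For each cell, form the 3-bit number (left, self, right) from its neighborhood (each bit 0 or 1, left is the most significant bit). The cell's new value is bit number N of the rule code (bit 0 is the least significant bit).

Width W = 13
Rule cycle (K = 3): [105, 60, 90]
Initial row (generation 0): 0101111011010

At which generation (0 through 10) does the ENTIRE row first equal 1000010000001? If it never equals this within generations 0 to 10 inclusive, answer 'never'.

Gen 0: 0101111011010
Gen 1 (rule 105): 0011001111100
Gen 2 (rule 60): 0010101000010
Gen 3 (rule 90): 0100000100101
Gen 4 (rule 105): 0001110000010
Gen 5 (rule 60): 0001001000011
Gen 6 (rule 90): 0010110100111
Gen 7 (rule 105): 1001111000101
Gen 8 (rule 60): 1101000100111
Gen 9 (rule 90): 1100101011101
Gen 10 (rule 105): 1100010110110

Answer: never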